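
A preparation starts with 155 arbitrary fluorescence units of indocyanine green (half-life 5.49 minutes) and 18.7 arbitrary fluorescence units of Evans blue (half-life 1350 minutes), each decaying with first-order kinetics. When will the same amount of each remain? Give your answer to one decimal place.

16.8 minutes

Set 155·(1/2)^(t/5.49) = 18.7·(1/2)^(t/1350).
Taking log₂: log₂(155/18.7) = t·(1/5.49 − 1/1350).
log₂(8.2888) = 3.0512; 1/5.49 − 1/1350 = 0.18141.
t = 3.0512 / 0.18141 ≈ 16.819 minutes.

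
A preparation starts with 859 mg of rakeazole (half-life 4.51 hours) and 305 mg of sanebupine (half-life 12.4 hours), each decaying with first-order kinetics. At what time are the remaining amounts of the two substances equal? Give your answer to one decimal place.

10.6 hours

Set 859·(1/2)^(t/4.51) = 305·(1/2)^(t/12.4).
Taking log₂: log₂(859/305) = t·(1/4.51 − 1/12.4).
log₂(2.8164) = 1.4938; 1/4.51 − 1/12.4 = 0.14108.
t = 1.4938 / 0.14108 ≈ 10.588 hours.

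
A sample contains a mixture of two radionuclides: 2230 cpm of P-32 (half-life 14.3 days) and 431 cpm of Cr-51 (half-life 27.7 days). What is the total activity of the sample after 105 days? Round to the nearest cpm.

P-32: 2230 × (1/2)^(105/14.3) = 2230 × (1/2)^7.3427 ≈ 13.739 cpm.
Cr-51: 431 × (1/2)^(105/27.7) = 431 × (1/2)^3.7906 ≈ 31.145 cpm.
Total = 13.739 + 31.145 ≈ 44.884 cpm.

45 cpm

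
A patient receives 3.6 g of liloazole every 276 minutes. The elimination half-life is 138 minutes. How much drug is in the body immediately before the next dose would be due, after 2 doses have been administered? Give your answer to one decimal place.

The 2 doses were given 552, 276 minutes ago.
Total = 3.6·(1/2)^(552/138) + 3.6·(1/2)^(276/138)
      = 0.225 + 0.9 ≈ 1.125 g.

1.1 g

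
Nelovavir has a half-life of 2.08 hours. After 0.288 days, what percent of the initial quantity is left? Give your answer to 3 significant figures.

9.99%

0.288 days = 6.912 hours.
n = 6.912/2.08 ≈ 3.3231 half-lives.
Fraction remaining = (1/2)^3.3231 ≈ 0.09992, i.e. 9.992%.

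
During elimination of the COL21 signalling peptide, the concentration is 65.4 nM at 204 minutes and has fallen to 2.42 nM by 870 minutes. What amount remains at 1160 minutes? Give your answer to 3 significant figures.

Over Δt = 870 − 204 = 666 minutes, the level fell by a factor of 65.4/2.42 ≈ 27.025.
n = log₂(27.025) ≈ 4.7562 half-lives, so t½ = 666/4.7562 ≈ 140.03 minutes.
From t = 870 to t = 1160: 2.42 × (1/2)^((1160−870)/140.03) ≈ 0.57594 nM.

0.576 nM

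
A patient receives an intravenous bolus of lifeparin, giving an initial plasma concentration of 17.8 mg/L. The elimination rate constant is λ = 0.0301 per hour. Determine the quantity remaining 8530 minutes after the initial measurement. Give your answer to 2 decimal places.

t½ = ln 2 / λ = 0.69315 / 0.0301 ≈ 23.028 hours.
Convert the elapsed time: 8530 minutes = 142.167 hours.
Number of half-lives: n = 142.167/23.028 ≈ 6.1736.
Remaining = 17.8 × (1/2)^6.1736 = 17.8 × 0.013854 ≈ 0.24659 mg/L.

0.25 mg/L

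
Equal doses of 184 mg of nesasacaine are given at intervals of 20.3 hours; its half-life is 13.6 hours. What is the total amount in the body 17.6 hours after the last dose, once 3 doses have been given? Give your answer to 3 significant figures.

The 3 doses were given 58.2, 37.9, 17.6 hours ago.
Total = 184·(1/2)^(58.2/13.6) + 184·(1/2)^(37.9/13.6) + 184·(1/2)^(17.6/13.6)
      = 9.4752 + 26.664 + 75.033 ≈ 111.17 mg.

111 mg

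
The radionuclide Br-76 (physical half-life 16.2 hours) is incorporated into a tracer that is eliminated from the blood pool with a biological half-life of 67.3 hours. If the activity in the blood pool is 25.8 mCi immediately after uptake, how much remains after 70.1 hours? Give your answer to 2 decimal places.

0.62 mCi

1/t_eff = 1/t_phys + 1/t_biol = 1/16.2 + 1/67.3 = 0.076587 per hour.
t_eff = 16.2 × 67.3 / (16.2 + 67.3) ≈ 13.057 hours.
Remaining = 25.8 × (1/2)^(70.1/13.057) = 25.8 × (1/2)^5.3688 ≈ 0.6244 mCi.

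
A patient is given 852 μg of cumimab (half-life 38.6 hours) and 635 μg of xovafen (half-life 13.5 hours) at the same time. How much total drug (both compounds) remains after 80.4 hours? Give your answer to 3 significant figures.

211 μg

cumimab: 852 × (1/2)^(80.4/38.6) = 852 × (1/2)^2.0829 ≈ 201.11 μg.
xovafen: 635 × (1/2)^(80.4/13.5) = 635 × (1/2)^5.9556 ≈ 10.232 μg.
Total = 201.11 + 10.232 ≈ 211.34 μg.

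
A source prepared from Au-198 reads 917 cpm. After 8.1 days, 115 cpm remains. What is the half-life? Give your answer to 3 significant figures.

A/A₀ = 115/917 ≈ 0.12541.
n = log₂(7.9739) ≈ 2.9953 half-lives elapsed in 8.1 days.
t½ = 8.1/2.9953 ≈ 2.7042 days.

2.70 days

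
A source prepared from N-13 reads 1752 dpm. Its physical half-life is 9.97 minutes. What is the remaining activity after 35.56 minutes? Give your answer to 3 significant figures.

Number of half-lives: n = 35.56/9.97 ≈ 3.5667.
Remaining = 1752 × (1/2)^3.5667 = 1752 × 0.084395 ≈ 147.86 dpm.

148 dpm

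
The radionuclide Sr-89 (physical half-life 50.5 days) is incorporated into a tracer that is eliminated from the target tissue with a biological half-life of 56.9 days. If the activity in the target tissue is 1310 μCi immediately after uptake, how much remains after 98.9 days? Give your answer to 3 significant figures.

1/t_eff = 1/t_phys + 1/t_biol = 1/50.5 + 1/56.9 = 0.037377 per day.
t_eff = 50.5 × 56.9 / (50.5 + 56.9) ≈ 26.755 days.
Remaining = 1310 × (1/2)^(98.9/26.755) = 1310 × (1/2)^3.6966 ≈ 101.04 μCi.

101 μCi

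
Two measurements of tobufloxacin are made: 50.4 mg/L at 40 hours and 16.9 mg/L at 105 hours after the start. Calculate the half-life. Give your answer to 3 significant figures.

41.2 hours

Over Δt = 105 − 40 = 65 hours, the level fell by a factor of 50.4/16.9 ≈ 2.9822.
n = log₂(2.9822) ≈ 1.5764 half-lives, so t½ = 65/1.5764 ≈ 41.233 hours.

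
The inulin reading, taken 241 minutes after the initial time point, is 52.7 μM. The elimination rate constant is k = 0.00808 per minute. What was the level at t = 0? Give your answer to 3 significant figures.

369 μM

t½ = ln 2 / k = 0.69315 / 0.00808 ≈ 85.786 minutes.
Number of half-lives elapsed: n = 241/85.786 ≈ 2.8093.
A₀ = A × 2^n = 52.7 × 2^2.8093 = 52.7 × 7.0096 ≈ 369.41 μM.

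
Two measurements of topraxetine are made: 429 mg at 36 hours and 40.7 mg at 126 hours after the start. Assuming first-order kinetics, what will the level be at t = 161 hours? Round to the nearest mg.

16 mg

Over Δt = 126 − 36 = 90 hours, the level fell by a factor of 429/40.7 ≈ 10.541.
n = log₂(10.541) ≈ 3.3979 half-lives, so t½ = 90/3.3979 ≈ 26.487 hours.
From t = 126 to t = 161: 40.7 × (1/2)^((161−126)/26.487) ≈ 16.286 mg.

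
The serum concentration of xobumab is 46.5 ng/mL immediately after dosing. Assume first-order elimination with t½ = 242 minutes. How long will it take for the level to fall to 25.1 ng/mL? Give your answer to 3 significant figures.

Fraction remaining = 25.1/46.5 ≈ 0.53978.
n = log₂(46.5/25.1) = ln(1.8526)/ln 2 ≈ 0.88954 half-lives.
t = n × t½ = 0.88954 × 242 ≈ 215.27 minutes.

215 minutes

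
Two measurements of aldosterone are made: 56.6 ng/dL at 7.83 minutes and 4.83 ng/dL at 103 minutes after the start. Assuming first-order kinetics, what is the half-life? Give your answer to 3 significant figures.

26.8 minutes

Over Δt = 103 − 7.83 = 95.17 minutes, the level fell by a factor of 56.6/4.83 ≈ 11.718.
n = log₂(11.718) ≈ 3.5507 half-lives, so t½ = 95.17/3.5507 ≈ 26.803 minutes.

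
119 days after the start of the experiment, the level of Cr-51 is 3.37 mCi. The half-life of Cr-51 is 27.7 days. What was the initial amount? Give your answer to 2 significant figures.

66 mCi

Number of half-lives elapsed: n = 119/27.7 ≈ 4.296.
A₀ = A × 2^n = 3.37 × 2^4.296 = 3.37 × 19.644 ≈ 66.201 mCi.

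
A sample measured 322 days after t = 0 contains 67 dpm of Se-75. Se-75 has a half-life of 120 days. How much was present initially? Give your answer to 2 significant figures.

430 dpm

Number of half-lives elapsed: n = 322/120 ≈ 2.6833.
A₀ = A × 2^n = 67 × 2^2.6833 = 67 × 6.4234 ≈ 430.37 dpm.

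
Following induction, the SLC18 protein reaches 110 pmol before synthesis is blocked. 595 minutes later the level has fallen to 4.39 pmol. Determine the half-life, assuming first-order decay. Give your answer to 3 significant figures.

A/A₀ = 4.39/110 ≈ 0.039909.
n = log₂(25.057) ≈ 4.6471 half-lives elapsed in 595 minutes.
t½ = 595/4.6471 ≈ 128.04 minutes.

128 minutes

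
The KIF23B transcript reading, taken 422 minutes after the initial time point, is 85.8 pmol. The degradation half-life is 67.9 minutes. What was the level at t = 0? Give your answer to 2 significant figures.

Number of half-lives elapsed: n = 422/67.9 ≈ 6.215.
A₀ = A × 2^n = 85.8 × 2^6.215 = 85.8 × 74.286 ≈ 6373.8 pmol.

6400 pmol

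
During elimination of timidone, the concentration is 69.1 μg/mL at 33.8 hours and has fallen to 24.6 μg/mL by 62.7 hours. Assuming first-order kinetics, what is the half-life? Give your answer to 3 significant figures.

Over Δt = 62.7 − 33.8 = 28.9 hours, the level fell by a factor of 69.1/24.6 ≈ 2.8089.
n = log₂(2.8089) ≈ 1.49 half-lives, so t½ = 28.9/1.49 ≈ 19.396 hours.

19.4 hours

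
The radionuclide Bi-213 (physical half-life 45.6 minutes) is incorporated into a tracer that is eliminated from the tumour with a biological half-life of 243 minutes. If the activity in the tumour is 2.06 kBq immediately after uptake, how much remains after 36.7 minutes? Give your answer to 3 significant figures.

1.06 kBq

1/t_eff = 1/t_phys + 1/t_biol = 1/45.6 + 1/243 = 0.026045 per minute.
t_eff = 45.6 × 243 / (45.6 + 243) ≈ 38.395 minutes.
Remaining = 2.06 × (1/2)^(36.7/38.395) = 2.06 × (1/2)^0.95585 ≈ 1.062 kBq.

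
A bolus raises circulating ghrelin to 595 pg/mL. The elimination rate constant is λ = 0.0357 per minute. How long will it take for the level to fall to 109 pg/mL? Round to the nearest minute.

t½ = ln 2 / λ = 0.69315 / 0.0357 ≈ 19.416 minutes.
Fraction remaining = 109/595 ≈ 0.18319.
n = log₂(595/109) = ln(5.4587)/ln 2 ≈ 2.4486 half-lives.
t = n × t½ = 2.4486 × 19.416 ≈ 47.541 minutes.

48 minutes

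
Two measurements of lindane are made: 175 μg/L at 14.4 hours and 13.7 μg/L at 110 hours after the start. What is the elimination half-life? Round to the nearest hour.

Over Δt = 110 − 14.4 = 95.6 hours, the level fell by a factor of 175/13.7 ≈ 12.774.
n = log₂(12.774) ≈ 3.6751 half-lives, so t½ = 95.6/3.6751 ≈ 26.013 hours.

26 hours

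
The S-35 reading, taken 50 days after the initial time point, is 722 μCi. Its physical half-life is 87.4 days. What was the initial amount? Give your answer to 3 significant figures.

1070 μCi

Number of half-lives elapsed: n = 50/87.4 ≈ 0.57208.
A₀ = A × 2^n = 722 × 2^0.57208 = 722 × 1.4867 ≈ 1073.4 μCi.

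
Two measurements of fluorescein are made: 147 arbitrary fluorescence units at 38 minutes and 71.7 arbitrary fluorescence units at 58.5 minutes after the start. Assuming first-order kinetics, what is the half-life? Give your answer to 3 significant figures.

Over Δt = 58.5 − 38 = 20.5 minutes, the level fell by a factor of 147/71.7 ≈ 2.0502.
n = log₂(2.0502) ≈ 1.0358 half-lives, so t½ = 20.5/1.0358 ≈ 19.792 minutes.

19.8 minutes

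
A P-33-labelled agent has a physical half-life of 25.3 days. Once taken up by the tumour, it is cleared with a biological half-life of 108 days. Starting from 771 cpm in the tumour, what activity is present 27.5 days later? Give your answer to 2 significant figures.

300 cpm

1/t_eff = 1/t_phys + 1/t_biol = 1/25.3 + 1/108 = 0.048785 per day.
t_eff = 25.3 × 108 / (25.3 + 108) ≈ 20.498 days.
Remaining = 771 × (1/2)^(27.5/20.498) = 771 × (1/2)^1.3416 ≈ 304.23 cpm.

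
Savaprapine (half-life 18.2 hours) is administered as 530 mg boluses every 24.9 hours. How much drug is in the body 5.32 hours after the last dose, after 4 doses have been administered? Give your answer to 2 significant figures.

The 4 doses were given 80.02, 55.12, 30.22, 5.32 hours ago.
Total = 530·(1/2)^(80.02/18.2) + 530·(1/2)^(55.12/18.2) + 530·(1/2)^(30.22/18.2) + 530·(1/2)^(5.32/18.2)
      = 25.161 + 64.951 + 167.66 + 432.8 ≈ 690.57 mg.

690 mg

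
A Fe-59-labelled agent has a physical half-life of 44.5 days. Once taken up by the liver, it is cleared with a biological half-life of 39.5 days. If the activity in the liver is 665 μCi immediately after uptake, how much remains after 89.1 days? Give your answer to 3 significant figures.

34.8 μCi

1/t_eff = 1/t_phys + 1/t_biol = 1/44.5 + 1/39.5 = 0.047788 per day.
t_eff = 44.5 × 39.5 / (44.5 + 39.5) ≈ 20.926 days.
Remaining = 665 × (1/2)^(89.1/20.926) = 665 × (1/2)^4.2579 ≈ 34.758 μCi.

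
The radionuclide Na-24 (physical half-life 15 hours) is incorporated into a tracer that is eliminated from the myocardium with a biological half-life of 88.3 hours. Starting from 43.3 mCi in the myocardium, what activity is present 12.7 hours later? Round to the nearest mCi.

1/t_eff = 1/t_phys + 1/t_biol = 1/15 + 1/88.3 = 0.077992 per hour.
t_eff = 15 × 88.3 / (15 + 88.3) ≈ 12.822 hours.
Remaining = 43.3 × (1/2)^(12.7/12.822) = 43.3 × (1/2)^0.99049 ≈ 21.793 mCi.

22 mCi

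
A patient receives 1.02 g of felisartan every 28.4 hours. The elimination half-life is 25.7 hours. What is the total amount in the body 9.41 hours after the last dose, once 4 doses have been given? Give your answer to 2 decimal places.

1.41 g

The 4 doses were given 94.61, 66.21, 37.81, 9.41 hours ago.
Total = 1.02·(1/2)^(94.61/25.7) + 1.02·(1/2)^(66.21/25.7) + 1.02·(1/2)^(37.81/25.7) + 1.02·(1/2)^(9.41/25.7)
      = 0.079508 + 0.17103 + 0.36789 + 0.79137 ≈ 1.4098 g.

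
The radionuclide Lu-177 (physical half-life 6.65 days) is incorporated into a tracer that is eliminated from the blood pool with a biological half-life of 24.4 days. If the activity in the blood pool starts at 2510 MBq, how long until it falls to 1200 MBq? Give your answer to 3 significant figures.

5.56 days

1/t_eff = 1/t_phys + 1/t_biol = 1/6.65 + 1/24.4 = 0.19136 per day.
t_eff = 6.65 × 24.4 / (6.65 + 24.4) ≈ 5.2258 days.
n = log₂(2510/1200) ≈ 1.0647; t = 1.0647 × 5.2258 ≈ 5.5636 days.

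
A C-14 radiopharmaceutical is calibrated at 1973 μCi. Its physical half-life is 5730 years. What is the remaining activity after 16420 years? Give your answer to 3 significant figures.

271 μCi

Number of half-lives: n = 16420/5730 ≈ 2.8656.
Remaining = 1973 × (1/2)^2.8656 = 1973 × 0.1372 ≈ 270.7 μCi.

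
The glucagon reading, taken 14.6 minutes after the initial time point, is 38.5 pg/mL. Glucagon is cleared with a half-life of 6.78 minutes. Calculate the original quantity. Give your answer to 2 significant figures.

170 pg/mL

Number of half-lives elapsed: n = 14.6/6.78 ≈ 2.1534.
A₀ = A × 2^n = 38.5 × 2^2.1534 = 38.5 × 4.4487 ≈ 171.28 pg/mL.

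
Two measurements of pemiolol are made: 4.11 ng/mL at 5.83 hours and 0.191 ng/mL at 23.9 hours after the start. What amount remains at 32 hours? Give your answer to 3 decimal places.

0.048 ng/mL

Over Δt = 23.9 − 5.83 = 18.07 hours, the level fell by a factor of 4.11/0.191 ≈ 21.518.
n = log₂(21.518) ≈ 4.4275 half-lives, so t½ = 18.07/4.4275 ≈ 4.0813 hours.
From t = 23.9 to t = 32: 0.191 × (1/2)^((32−23.9)/4.0813) ≈ 0.048261 ng/mL.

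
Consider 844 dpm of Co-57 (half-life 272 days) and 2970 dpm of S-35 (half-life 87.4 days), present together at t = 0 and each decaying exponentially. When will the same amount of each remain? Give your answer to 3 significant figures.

Set 844·(1/2)^(t/272) = 2970·(1/2)^(t/87.4).
Taking log₂: log₂(844/2970) = t·(1/272 − 1/87.4).
log₂(0.28418) = -1.8151; 1/272 − 1/87.4 = -0.0077652.
t = -1.8151 / -0.0077652 ≈ 233.75 days.

234 days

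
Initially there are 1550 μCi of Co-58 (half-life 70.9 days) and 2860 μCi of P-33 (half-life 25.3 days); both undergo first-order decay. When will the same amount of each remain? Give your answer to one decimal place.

34.8 days

Set 1550·(1/2)^(t/70.9) = 2860·(1/2)^(t/25.3).
Taking log₂: log₂(1550/2860) = t·(1/70.9 − 1/25.3).
log₂(0.54196) = -0.88375; 1/70.9 − 1/25.3 = -0.025421.
t = -0.88375 / -0.025421 ≈ 34.764 days.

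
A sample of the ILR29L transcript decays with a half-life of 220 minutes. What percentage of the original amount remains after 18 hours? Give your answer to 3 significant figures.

18 hours = 1080 minutes.
n = 1080/220 ≈ 4.9091 half-lives.
Fraction remaining = (1/2)^4.9091 ≈ 0.033283, i.e. 3.3283%.

3.33%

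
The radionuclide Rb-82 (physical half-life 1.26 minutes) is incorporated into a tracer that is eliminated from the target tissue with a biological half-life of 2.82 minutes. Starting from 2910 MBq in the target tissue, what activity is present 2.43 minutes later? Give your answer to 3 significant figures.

421 MBq

1/t_eff = 1/t_phys + 1/t_biol = 1/1.26 + 1/2.82 = 1.1483 per minute.
t_eff = 1.26 × 2.82 / (1.26 + 2.82) ≈ 0.87088 minutes.
Remaining = 2910 × (1/2)^(2.43/0.87088) = 2910 × (1/2)^2.7903 ≈ 420.67 MBq.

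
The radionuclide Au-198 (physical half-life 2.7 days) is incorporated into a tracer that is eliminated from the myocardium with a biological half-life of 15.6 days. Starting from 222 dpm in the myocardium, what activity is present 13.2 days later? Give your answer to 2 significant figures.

1/t_eff = 1/t_phys + 1/t_biol = 1/2.7 + 1/15.6 = 0.43447 per day.
t_eff = 2.7 × 15.6 / (2.7 + 15.6) ≈ 2.3016 days.
Remaining = 222 × (1/2)^(13.2/2.3016) = 222 × (1/2)^5.735 ≈ 4.1681 dpm.

4.2 dpm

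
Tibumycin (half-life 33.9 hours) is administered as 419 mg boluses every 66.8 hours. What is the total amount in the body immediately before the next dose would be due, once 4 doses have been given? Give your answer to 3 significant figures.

The 4 doses were given 267.2, 200.4, 133.6, 66.8 hours ago.
Total = 419·(1/2)^(267.2/33.9) + 419·(1/2)^(200.4/33.9) + 419·(1/2)^(133.6/33.9) + 419·(1/2)^(66.8/33.9)
      = 1.7762 + 6.961 + 27.281 + 106.91 ≈ 142.93 mg.

143 mg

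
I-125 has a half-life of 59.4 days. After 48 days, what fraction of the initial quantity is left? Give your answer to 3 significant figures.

n = 48/59.4 ≈ 0.80808 half-lives.
Fraction remaining = (1/2)^0.80808 ≈ 0.57114.

0.571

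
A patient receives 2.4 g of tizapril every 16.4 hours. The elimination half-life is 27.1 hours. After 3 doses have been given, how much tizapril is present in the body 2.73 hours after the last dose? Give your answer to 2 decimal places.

4.68 g

The 3 doses were given 35.53, 19.13, 2.73 hours ago.
Total = 2.4·(1/2)^(35.53/27.1) + 2.4·(1/2)^(19.13/27.1) + 2.4·(1/2)^(2.73/27.1)
      = 0.96725 + 1.4713 + 2.2381 ≈ 4.6767 g.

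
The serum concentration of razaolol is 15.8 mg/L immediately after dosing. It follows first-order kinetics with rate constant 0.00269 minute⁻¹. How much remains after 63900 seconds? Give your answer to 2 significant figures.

t½ = ln 2 / k = 0.69315 / 0.00269 ≈ 257.68 minutes.
Convert the elapsed time: 63900 seconds = 1065 minutes.
Number of half-lives: n = 1065/257.68 ≈ 4.1331.
Remaining = 15.8 × (1/2)^4.1331 = 15.8 × 0.056992 ≈ 0.90047 mg/L.

0.90 mg/L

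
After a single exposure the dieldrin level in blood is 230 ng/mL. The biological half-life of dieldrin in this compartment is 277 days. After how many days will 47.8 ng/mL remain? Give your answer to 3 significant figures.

628 days

Fraction remaining = 47.8/230 ≈ 0.20783.
n = log₂(230/47.8) = ln(4.8117)/ln 2 ≈ 2.2666 half-lives.
t = n × t½ = 2.2666 × 277 ≈ 627.83 days.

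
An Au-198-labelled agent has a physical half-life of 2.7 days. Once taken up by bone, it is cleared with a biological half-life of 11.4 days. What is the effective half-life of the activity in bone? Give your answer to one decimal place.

1/t_eff = 1/t_phys + 1/t_biol = 1/2.7 + 1/11.4 = 0.45809 per day.
t_eff = 2.7 × 11.4 / (2.7 + 11.4) ≈ 2.183 days.

2.2 days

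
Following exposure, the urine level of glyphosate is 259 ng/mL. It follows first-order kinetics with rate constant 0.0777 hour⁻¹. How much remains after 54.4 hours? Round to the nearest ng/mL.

t½ = ln 2 / λ = 0.69315 / 0.0777 ≈ 8.9208 hours.
Number of half-lives: n = 54.4/8.9208 ≈ 6.0981.
Remaining = 259 × (1/2)^6.0981 = 259 × 0.014598 ≈ 3.7808 ng/mL.

4 ng/mL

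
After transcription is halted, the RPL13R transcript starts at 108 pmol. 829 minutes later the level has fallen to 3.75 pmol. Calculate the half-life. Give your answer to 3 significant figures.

A/A₀ = 3.75/108 ≈ 0.034722.
n = log₂(28.8) ≈ 4.848 half-lives elapsed in 829 minutes.
t½ = 829/4.848 ≈ 171 minutes.

171 minutes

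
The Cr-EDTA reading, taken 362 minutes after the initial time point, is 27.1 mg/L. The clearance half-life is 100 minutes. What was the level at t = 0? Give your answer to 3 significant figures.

333 mg/L

Number of half-lives elapsed: n = 362/100 ≈ 3.62.
A₀ = A × 2^n = 27.1 × 2^3.62 = 27.1 × 12.295 ≈ 333.19 mg/L.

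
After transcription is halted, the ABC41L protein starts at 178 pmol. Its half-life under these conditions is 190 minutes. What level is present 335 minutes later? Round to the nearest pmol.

52 pmol

Number of half-lives: n = 335/190 ≈ 1.7632.
Remaining = 178 × (1/2)^1.7632 = 178 × 0.2946 ≈ 52.439 pmol.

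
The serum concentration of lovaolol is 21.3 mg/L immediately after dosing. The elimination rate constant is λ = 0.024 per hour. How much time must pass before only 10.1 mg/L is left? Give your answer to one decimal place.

t½ = ln 2 / λ = 0.69315 / 0.024 ≈ 28.881 hours.
Fraction remaining = 10.1/21.3 ≈ 0.47418.
n = log₂(21.3/10.1) = ln(2.1089)/ln 2 ≈ 1.0765 half-lives.
t = n × t½ = 1.0765 × 28.881 ≈ 31.09 hours.

31.1 hours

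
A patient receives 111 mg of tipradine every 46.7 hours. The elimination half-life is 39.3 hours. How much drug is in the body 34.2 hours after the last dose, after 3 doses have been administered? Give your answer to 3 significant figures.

99.1 mg

The 3 doses were given 127.6, 80.9, 34.2 hours ago.
Total = 111·(1/2)^(127.6/39.3) + 111·(1/2)^(80.9/39.3) + 111·(1/2)^(34.2/39.3)
      = 11.693 + 26.647 + 60.724 ≈ 99.064 mg.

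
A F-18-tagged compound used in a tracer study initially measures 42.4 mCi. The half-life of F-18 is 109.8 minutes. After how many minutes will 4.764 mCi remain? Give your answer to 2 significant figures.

Fraction remaining = 4.764/42.4 ≈ 0.11236.
n = log₂(42.4/4.764) = ln(8.9001)/ln 2 ≈ 3.1538 half-lives.
t = n × t½ = 3.1538 × 109.8 ≈ 346.29 minutes.

350 minutes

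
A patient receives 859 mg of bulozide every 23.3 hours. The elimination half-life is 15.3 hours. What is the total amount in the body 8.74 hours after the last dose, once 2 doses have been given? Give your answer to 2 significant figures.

The 2 doses were given 32.04, 8.74 hours ago.
Total = 859·(1/2)^(32.04/15.3) + 859·(1/2)^(8.74/15.3)
      = 201.19 + 578.14 ≈ 779.33 mg.

780 mg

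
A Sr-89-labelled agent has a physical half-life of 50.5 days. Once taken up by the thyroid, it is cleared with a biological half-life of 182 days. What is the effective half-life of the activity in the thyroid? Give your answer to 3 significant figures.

39.5 days

1/t_eff = 1/t_phys + 1/t_biol = 1/50.5 + 1/182 = 0.025296 per day.
t_eff = 50.5 × 182 / (50.5 + 182) ≈ 39.531 days.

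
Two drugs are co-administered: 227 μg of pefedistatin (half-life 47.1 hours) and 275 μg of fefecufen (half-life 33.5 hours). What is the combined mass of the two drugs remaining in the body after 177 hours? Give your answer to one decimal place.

23.8 μg

pefedistatin: 227 × (1/2)^(177/47.1) = 227 × (1/2)^3.758 ≈ 16.779 μg.
fefecufen: 275 × (1/2)^(177/33.5) = 275 × (1/2)^5.2836 ≈ 7.0602 μg.
Total = 16.779 + 7.0602 ≈ 23.839 μg.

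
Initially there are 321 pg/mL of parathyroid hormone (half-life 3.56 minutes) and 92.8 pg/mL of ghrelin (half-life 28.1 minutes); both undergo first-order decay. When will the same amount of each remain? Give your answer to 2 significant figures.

Set 321·(1/2)^(t/3.56) = 92.8·(1/2)^(t/28.1).
Taking log₂: log₂(321/92.8) = t·(1/3.56 − 1/28.1).
log₂(3.4591) = 1.7904; 1/3.56 − 1/28.1 = 0.24531.
t = 1.7904 / 0.24531 ≈ 7.2984 minutes.

7.3 minutes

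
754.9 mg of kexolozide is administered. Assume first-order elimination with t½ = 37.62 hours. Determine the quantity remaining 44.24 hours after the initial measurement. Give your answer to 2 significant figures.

330 mg

Number of half-lives: n = 44.24/37.62 ≈ 1.176.
Remaining = 754.9 × (1/2)^1.176 = 754.9 × 0.44259 ≈ 334.11 mg.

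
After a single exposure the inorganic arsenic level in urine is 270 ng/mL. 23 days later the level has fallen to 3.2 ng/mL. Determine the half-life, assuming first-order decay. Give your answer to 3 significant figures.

3.59 days

A/A₀ = 3.2/270 ≈ 0.011852.
n = log₂(84.375) ≈ 6.3987 half-lives elapsed in 23 days.
t½ = 23/6.3987 ≈ 3.5945 days.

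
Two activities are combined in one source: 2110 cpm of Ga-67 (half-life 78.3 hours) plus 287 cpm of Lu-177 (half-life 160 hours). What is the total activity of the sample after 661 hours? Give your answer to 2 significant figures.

22 cpm

Ga-67: 2110 × (1/2)^(661/78.3) = 2110 × (1/2)^8.4419 ≈ 6.0676 cpm.
Lu-177: 287 × (1/2)^(661/160) = 287 × (1/2)^4.1312 ≈ 16.378 cpm.
Total = 6.0676 + 16.378 ≈ 22.445 cpm.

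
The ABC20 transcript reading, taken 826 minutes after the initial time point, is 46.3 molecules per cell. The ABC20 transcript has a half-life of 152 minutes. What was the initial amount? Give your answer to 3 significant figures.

Number of half-lives elapsed: n = 826/152 ≈ 5.4342.
A₀ = A × 2^n = 46.3 × 2^5.4342 = 46.3 × 43.237 ≈ 2001.9 molecules per cell.

2000 molecules per cell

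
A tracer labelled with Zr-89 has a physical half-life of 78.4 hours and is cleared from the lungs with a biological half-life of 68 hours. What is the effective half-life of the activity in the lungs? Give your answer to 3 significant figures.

36.4 hours

1/t_eff = 1/t_phys + 1/t_biol = 1/78.4 + 1/68 = 0.027461 per hour.
t_eff = 78.4 × 68 / (78.4 + 68) ≈ 36.415 hours.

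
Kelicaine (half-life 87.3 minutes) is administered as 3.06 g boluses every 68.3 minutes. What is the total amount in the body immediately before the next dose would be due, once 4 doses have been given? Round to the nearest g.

The 4 doses were given 273.2, 204.9, 136.6, 68.3 minutes ago.
Total = 3.06·(1/2)^(273.2/87.3) + 3.06·(1/2)^(204.9/87.3) + 3.06·(1/2)^(136.6/87.3) + 3.06·(1/2)^(68.3/87.3)
      = 0.34968 + 0.60142 + 1.0344 + 1.7791 ≈ 3.7646 g.

4 g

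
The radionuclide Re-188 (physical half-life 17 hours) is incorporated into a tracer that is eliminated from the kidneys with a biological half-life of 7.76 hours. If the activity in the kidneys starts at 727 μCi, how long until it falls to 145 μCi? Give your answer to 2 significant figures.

1/t_eff = 1/t_phys + 1/t_biol = 1/17 + 1/7.76 = 0.18769 per hour.
t_eff = 17 × 7.76 / (17 + 7.76) ≈ 5.3279 hours.
n = log₂(727/145) ≈ 2.3259; t = 2.3259 × 5.3279 ≈ 12.392 hours.

12 hours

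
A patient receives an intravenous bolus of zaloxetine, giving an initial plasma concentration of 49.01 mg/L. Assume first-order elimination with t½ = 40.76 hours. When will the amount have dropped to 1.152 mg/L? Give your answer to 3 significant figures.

221 hours

Fraction remaining = 1.152/49.01 ≈ 0.023505.
n = log₂(49.01/1.152) = ln(42.543)/ln 2 ≈ 5.4109 half-lives.
t = n × t½ = 5.4109 × 40.76 ≈ 220.55 hours.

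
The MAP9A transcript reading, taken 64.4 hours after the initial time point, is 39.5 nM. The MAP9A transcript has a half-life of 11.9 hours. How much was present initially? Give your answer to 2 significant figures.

Number of half-lives elapsed: n = 64.4/11.9 ≈ 5.4118.
A₀ = A × 2^n = 39.5 × 2^5.4118 = 39.5 × 42.57 ≈ 1681.5 nM.

1700 nM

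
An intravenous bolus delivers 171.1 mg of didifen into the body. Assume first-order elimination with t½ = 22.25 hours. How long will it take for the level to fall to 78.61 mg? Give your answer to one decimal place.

Fraction remaining = 78.61/171.1 ≈ 0.45944.
n = log₂(171.1/78.61) = ln(2.1766)/ln 2 ≈ 1.1221 half-lives.
t = n × t½ = 1.1221 × 22.25 ≈ 24.966 hours.

25.0 hours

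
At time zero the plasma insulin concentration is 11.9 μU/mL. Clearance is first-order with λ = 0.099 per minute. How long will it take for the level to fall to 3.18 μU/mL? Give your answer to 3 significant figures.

t½ = ln 2 / λ = 0.69315 / 0.099 ≈ 7.0015 minutes.
Fraction remaining = 3.18/11.9 ≈ 0.26723.
n = log₂(11.9/3.18) = ln(3.7421)/ln 2 ≈ 1.9039 half-lives.
t = n × t½ = 1.9039 × 7.0015 ≈ 13.33 minutes.

13.3 minutes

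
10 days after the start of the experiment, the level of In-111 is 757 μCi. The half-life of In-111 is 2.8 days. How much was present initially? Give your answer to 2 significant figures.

Number of half-lives elapsed: n = 10/2.8 ≈ 3.5714.
A₀ = A × 2^n = 757 × 2^3.5714 = 757 × 11.888 ≈ 8999.2 μCi.

9000 μCi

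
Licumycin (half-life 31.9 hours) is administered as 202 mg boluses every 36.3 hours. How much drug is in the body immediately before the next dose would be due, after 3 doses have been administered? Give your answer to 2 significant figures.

The 3 doses were given 108.9, 72.6, 36.3 hours ago.
Total = 202·(1/2)^(108.9/31.9) + 202·(1/2)^(72.6/31.9) + 202·(1/2)^(36.3/31.9)
      = 18.954 + 41.711 + 91.791 ≈ 152.46 mg.

150 mg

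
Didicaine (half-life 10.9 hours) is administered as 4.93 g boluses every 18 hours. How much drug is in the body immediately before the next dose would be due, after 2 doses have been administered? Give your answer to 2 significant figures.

The 2 doses were given 36, 18 hours ago.
Total = 4.93·(1/2)^(36/10.9) + 4.93·(1/2)^(18/10.9)
      = 0.4996 + 1.5694 ≈ 2.069 g.

2.1 g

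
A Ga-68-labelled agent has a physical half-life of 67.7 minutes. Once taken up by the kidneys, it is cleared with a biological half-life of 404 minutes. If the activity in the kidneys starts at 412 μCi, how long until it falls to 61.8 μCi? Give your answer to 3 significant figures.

1/t_eff = 1/t_phys + 1/t_biol = 1/67.7 + 1/404 = 0.017246 per minute.
t_eff = 67.7 × 404 / (67.7 + 404) ≈ 57.983 minutes.
n = log₂(412/61.8) ≈ 2.737; t = 2.737 × 57.983 ≈ 158.7 minutes.

159 minutes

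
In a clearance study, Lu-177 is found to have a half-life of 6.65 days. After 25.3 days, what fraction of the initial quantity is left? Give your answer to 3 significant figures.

0.0716

n = 25.3/6.65 ≈ 3.8045 half-lives.
Fraction remaining = (1/2)^3.8045 ≈ 0.07157.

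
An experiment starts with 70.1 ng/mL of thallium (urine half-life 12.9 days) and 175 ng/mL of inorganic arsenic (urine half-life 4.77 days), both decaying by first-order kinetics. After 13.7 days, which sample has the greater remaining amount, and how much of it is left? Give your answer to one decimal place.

thallium: 70.1 × (1/2)^1.062 ≈ 33.575 ng/mL.
inorganic arsenic: 175 × (1/2)^2.8721 ≈ 23.903 ng/mL.
Thallium has more remaining, at ≈ 33.575 ng/mL.

thallium, 33.6 ng/mL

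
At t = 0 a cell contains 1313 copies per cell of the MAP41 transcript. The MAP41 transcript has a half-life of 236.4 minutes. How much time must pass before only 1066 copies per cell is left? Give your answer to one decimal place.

Fraction remaining = 1066/1313 ≈ 0.81188.
n = log₂(1313/1066) = ln(1.2317)/ln 2 ≈ 0.30066 half-lives.
t = n × t½ = 0.30066 × 236.4 ≈ 71.076 minutes.

71.1 minutes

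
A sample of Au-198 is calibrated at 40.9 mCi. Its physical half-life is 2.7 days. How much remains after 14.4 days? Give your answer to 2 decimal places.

1.01 mCi

Number of half-lives: n = 14.4/2.7 ≈ 5.3333.
Remaining = 40.9 × (1/2)^5.3333 = 40.9 × 0.024803 ≈ 1.0144 mCi.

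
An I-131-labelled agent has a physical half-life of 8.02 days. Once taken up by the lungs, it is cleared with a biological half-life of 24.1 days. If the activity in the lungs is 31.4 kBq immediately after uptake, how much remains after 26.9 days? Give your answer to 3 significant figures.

1.42 kBq

1/t_eff = 1/t_phys + 1/t_biol = 1/8.02 + 1/24.1 = 0.16618 per day.
t_eff = 8.02 × 24.1 / (8.02 + 24.1) ≈ 6.0175 days.
Remaining = 31.4 × (1/2)^(26.9/6.0175) = 31.4 × (1/2)^4.4703 ≈ 1.4166 kBq.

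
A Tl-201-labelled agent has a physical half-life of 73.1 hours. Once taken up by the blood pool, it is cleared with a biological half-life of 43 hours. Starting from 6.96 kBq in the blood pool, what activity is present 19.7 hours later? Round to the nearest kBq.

4 kBq

1/t_eff = 1/t_phys + 1/t_biol = 1/73.1 + 1/43 = 0.036936 per hour.
t_eff = 73.1 × 43 / (73.1 + 43) ≈ 27.074 hours.
Remaining = 6.96 × (1/2)^(19.7/27.074) = 6.96 × (1/2)^0.72763 ≈ 4.2031 kBq.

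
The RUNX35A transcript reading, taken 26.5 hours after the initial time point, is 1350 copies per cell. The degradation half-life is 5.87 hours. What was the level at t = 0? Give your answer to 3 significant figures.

Number of half-lives elapsed: n = 26.5/5.87 ≈ 4.5145.
A₀ = A × 2^n = 1350 × 2^4.5145 = 1350 × 22.856 ≈ 30855 copies per cell.

30900 copies per cell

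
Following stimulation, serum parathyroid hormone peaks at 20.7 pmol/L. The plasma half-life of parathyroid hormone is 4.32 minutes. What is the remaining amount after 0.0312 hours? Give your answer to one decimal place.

15.3 pmol/L

Convert the elapsed time: 0.0312 hours = 1.872 minutes.
Number of half-lives: n = 1.872/4.32 ≈ 0.43333.
Remaining = 20.7 × (1/2)^0.43333 = 20.7 × 0.74055 ≈ 15.329 pmol/L.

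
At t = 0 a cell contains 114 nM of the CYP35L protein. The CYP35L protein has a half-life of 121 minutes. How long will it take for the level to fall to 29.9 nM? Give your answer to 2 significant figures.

Fraction remaining = 29.9/114 ≈ 0.26228.
n = log₂(114/29.9) = ln(3.8127)/ln 2 ≈ 1.9308 half-lives.
t = n × t½ = 1.9308 × 121 ≈ 233.63 minutes.

230 minutes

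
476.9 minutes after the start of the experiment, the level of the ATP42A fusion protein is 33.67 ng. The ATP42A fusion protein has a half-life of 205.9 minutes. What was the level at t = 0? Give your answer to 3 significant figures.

Number of half-lives elapsed: n = 476.9/205.9 ≈ 2.3162.
A₀ = A × 2^n = 33.67 × 2^2.3162 = 33.67 × 4.9801 ≈ 167.68 ng.

168 ng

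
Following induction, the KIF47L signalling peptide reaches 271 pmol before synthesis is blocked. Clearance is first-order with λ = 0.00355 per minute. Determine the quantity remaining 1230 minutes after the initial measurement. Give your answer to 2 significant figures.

t½ = ln 2 / λ = 0.69315 / 0.00355 ≈ 195.25 minutes.
Number of half-lives: n = 1230/195.25 ≈ 6.2995.
Remaining = 271 × (1/2)^6.2995 = 271 × 0.012696 ≈ 3.4405 pmol.

3.4 pmol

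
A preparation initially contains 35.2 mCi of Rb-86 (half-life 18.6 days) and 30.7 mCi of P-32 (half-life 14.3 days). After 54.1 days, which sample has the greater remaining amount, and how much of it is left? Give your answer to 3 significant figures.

Rb-86, 4.69 mCi

Rb-86: 35.2 × (1/2)^2.9086 ≈ 4.6878 mCi.
P-32: 30.7 × (1/2)^3.7832 ≈ 2.2299 mCi.
Rb-86 has more remaining, at ≈ 4.6878 mCi.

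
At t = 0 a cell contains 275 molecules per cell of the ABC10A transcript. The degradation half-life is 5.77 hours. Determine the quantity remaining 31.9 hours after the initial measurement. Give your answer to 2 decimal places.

5.96 molecules per cell

Number of half-lives: n = 31.9/5.77 ≈ 5.5286.
Remaining = 275 × (1/2)^5.5286 = 275 × 0.021663 ≈ 5.9574 molecules per cell.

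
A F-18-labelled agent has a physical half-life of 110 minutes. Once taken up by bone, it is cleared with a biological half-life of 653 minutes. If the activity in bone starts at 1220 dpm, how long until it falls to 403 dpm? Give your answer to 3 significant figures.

1/t_eff = 1/t_phys + 1/t_biol = 1/110 + 1/653 = 0.010622 per minute.
t_eff = 110 × 653 / (110 + 653) ≈ 94.142 minutes.
n = log₂(1220/403) ≈ 1.598; t = 1.598 × 94.142 ≈ 150.44 minutes.

150 minutes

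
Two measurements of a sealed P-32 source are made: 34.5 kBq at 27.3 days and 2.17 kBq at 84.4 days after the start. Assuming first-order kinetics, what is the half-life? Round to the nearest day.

14 days

Over Δt = 84.4 − 27.3 = 57.1 days, the level fell by a factor of 34.5/2.17 ≈ 15.899.
n = log₂(15.899) ≈ 3.9908 half-lives, so t½ = 57.1/3.9908 ≈ 14.308 days.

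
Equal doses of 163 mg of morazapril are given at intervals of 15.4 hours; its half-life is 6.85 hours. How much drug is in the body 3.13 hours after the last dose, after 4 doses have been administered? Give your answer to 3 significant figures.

The 4 doses were given 49.33, 33.93, 18.53, 3.13 hours ago.
Total = 163·(1/2)^(49.33/6.85) + 163·(1/2)^(33.93/6.85) + 163·(1/2)^(18.53/6.85) + 163·(1/2)^(3.13/6.85)
      = 1.1075 + 5.2614 + 24.996 + 118.75 ≈ 150.12 mg.

150 mg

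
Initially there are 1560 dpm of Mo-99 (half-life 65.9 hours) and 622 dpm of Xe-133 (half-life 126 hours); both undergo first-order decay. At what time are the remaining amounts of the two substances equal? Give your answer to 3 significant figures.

183 hours

Set 1560·(1/2)^(t/65.9) = 622·(1/2)^(t/126).
Taking log₂: log₂(1560/622) = t·(1/65.9 − 1/126).
log₂(2.508) = 1.3266; 1/65.9 − 1/126 = 0.007238.
t = 1.3266 / 0.007238 ≈ 183.28 hours.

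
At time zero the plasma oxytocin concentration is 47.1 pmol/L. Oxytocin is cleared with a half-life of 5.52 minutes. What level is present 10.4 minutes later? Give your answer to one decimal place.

12.8 pmol/L

Number of half-lives: n = 10.4/5.52 ≈ 1.8841.
Remaining = 47.1 × (1/2)^1.8841 = 47.1 × 0.27092 ≈ 12.76 pmol/L.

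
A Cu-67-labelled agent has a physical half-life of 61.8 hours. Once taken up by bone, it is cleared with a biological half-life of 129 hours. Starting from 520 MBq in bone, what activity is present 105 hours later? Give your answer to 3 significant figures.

1/t_eff = 1/t_phys + 1/t_biol = 1/61.8 + 1/129 = 0.023933 per hour.
t_eff = 61.8 × 129 / (61.8 + 129) ≈ 41.783 hours.
Remaining = 520 × (1/2)^(105/41.783) = 520 × (1/2)^2.513 ≈ 91.1 MBq.

91.1 MBq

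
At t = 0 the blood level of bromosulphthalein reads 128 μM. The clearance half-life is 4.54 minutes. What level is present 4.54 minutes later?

64 μM

Elapsed time is 1 half-life (4.54/4.54).
Each half-life halves the amount: 128 × (1/2)^1 = 128/2 = 64 μM.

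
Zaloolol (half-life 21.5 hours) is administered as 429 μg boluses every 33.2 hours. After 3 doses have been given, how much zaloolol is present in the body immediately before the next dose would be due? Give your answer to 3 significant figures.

215 μg

The 3 doses were given 99.6, 66.4, 33.2 hours ago.
Total = 429·(1/2)^(99.6/21.5) + 429·(1/2)^(66.4/21.5) + 429·(1/2)^(33.2/21.5)
      = 17.295 + 50.439 + 147.1 ≈ 214.83 μg.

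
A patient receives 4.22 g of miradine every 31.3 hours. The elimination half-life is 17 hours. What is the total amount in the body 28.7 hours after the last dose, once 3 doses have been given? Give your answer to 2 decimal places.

The 3 doses were given 91.3, 60, 28.7 hours ago.
Total = 4.22·(1/2)^(91.3/17) + 4.22·(1/2)^(60/17) + 4.22·(1/2)^(28.7/17)
      = 0.102 + 0.36547 + 1.3095 ≈ 1.777 g.

1.78 g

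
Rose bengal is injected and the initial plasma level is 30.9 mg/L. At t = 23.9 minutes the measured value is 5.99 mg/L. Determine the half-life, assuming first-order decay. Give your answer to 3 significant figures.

A/A₀ = 5.99/30.9 ≈ 0.19385.
n = log₂(5.1586) ≈ 2.367 half-lives elapsed in 23.9 minutes.
t½ = 23.9/2.367 ≈ 10.097 minutes.

10.1 minutes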